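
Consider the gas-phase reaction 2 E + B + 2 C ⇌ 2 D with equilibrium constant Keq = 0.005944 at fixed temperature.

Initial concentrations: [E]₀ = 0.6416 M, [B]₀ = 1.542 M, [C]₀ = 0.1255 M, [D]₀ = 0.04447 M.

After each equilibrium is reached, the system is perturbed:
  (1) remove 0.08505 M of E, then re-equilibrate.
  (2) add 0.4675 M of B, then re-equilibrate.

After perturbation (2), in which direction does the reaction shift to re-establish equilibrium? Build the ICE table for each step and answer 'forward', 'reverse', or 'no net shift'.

Q₀ = 0.1978 vs Keq = 0.005944 ⇒ Q>K, reverse
Step 1:
                   E          B          C          D
  I           0.6416      1.542     0.1255    0.04447
  C          0.03409    0.01704    0.03409   -0.03409
  E           0.6757      1.559     0.1596    0.01038
  solve Keq expr → x = -0.01704; check Q = 0.005944
Then remove 0.08505 M of E.
Step 2:
                   E          B          C          D
  I           0.5906      1.559     0.1596    0.01038
  C         0.001217 6.0840e-04   0.001217  -0.001217
  E           0.5919       1.56     0.1608   0.009164
  solve Keq expr → x = -6.0840e-04; check Q = 0.005944
Then add 0.4675 M of B.
Step 3:
                   E          B          C          D
  I           0.5919      2.027     0.1608   0.009164
  C        -0.001184 -5.9215e-04  -0.001184   0.001184
  E           0.5907      2.027     0.1596    0.01035
  solve Keq expr → x = 5.9215e-04; check Q = 0.005944

Direction: forward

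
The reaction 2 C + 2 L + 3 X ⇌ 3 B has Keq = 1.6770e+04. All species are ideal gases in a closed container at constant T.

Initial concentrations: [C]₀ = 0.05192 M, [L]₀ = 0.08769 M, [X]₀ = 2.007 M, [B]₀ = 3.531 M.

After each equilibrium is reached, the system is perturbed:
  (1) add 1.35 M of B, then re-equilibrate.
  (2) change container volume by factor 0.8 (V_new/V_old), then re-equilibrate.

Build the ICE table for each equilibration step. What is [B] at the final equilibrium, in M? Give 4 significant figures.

[B]_eq = 5.985 M

Q₀ = 2.6271e+05 vs Keq = 1.6770e+04 ⇒ Q>K, reverse
Step 1:
                    C           L           X           B
  Initial     0.05192     0.08769       2.007       3.531
  Change      0.05896     0.05896     0.08844    -0.08844
  Equil        0.1109      0.1467       2.095       3.443
  solve Keq expr → x = -0.02948; check Q = 1.6770e+04
Then add 1.35 M of B.
Step 2:
                    C           L           X           B
  Initial      0.1109      0.1467       2.095       4.793
  Change      0.03174     0.03174      0.0476     -0.0476
  Equil        0.1426      0.1784       2.143       4.745
  solve Keq expr → x = -0.01587; check Q = 1.6770e+04
Then change container volume by factor 0.8 (V_new/V_old).
Step 3:
                    C           L           X           B
  Initial      0.1783       0.223       2.679       5.931
  Change     -0.03604    -0.03604    -0.05405     0.05405
  Equil        0.1422      0.1869       2.625       5.985
  solve Keq expr → x = 0.01802; check Q = 1.6770e+04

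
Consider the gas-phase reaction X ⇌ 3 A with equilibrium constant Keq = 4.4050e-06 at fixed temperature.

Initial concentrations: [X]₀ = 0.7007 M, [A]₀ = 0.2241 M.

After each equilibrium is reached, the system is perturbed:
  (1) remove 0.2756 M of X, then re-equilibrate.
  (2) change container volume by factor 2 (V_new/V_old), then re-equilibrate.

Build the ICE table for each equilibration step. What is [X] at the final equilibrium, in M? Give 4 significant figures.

[X]_eq = 0.2465 M

Q₀ = 0.01606 vs Keq = 4.4050e-06 ⇒ Q>K, reverse
Step 1:
                   X          A
  Initial     0.7007     0.2241
  Change     0.06969    -0.2091
  Equil       0.7704    0.01503
  solve Keq expr → x = -0.06969; check Q = 4.4050e-06
Then remove 0.2756 M of X.
Step 2:
                   X          A
  Initial     0.4948    0.01503
  Change  6.8533e-04  -0.002056
  Equil       0.4955    0.01297
  solve Keq expr → x = -6.8533e-04; check Q = 4.4050e-06
Then change container volume by factor 2 (V_new/V_old).
Step 3:
                   X          A
  Initial     0.2477   0.006486
  Change   -0.001264   0.003792
  Equil       0.2465    0.01028
  solve Keq expr → x = 0.001264; check Q = 4.4050e-06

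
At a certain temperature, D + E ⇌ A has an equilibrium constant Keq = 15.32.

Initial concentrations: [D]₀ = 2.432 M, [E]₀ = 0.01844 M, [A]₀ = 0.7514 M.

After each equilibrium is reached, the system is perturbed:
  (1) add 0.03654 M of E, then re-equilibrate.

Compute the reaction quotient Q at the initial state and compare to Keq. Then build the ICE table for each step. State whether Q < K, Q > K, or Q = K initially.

Q₀ = 16.76; Q > K (proceeds reverse)

Q₀ = 16.76 vs Keq = 15.32 ⇒ Q>K, reverse
Step 1:
                    D           E           A
  Initial       2.432     0.01844      0.7514
  Change     0.001669    0.001669   -0.001669
  Equil         2.434     0.02011      0.7497
  solve Keq expr → x = -0.001669; check Q = 15.32
Then add 0.03654 M of E.
Step 2:
                    D           E           A
  Initial       2.434     0.05665      0.7497
  Change     -0.03528    -0.03528     0.03528
  Equil         2.398     0.02136       0.785
  solve Keq expr → x = 0.03528; check Q = 15.32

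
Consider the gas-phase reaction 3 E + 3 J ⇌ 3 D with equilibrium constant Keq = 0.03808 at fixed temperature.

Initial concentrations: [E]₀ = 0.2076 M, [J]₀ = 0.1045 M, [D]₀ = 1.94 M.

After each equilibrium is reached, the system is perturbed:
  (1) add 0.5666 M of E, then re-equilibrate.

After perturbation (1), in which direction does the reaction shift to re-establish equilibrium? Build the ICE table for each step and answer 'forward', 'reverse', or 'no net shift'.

Q₀ = 7.1511e+05 vs Keq = 0.03808 ⇒ Q>K, reverse
Step 1:
                   E          J          D
  init        0.2076     0.1045       1.94
  Δ            1.263      1.263     -1.263
  eq           1.471      1.368     0.6768
  solve Keq expr → x = -0.4211; check Q = 0.03808
Then add 0.5666 M of E.
Step 2:
                   E          J          D
  init         2.037      1.368     0.6768
  Δ          -0.1239    -0.1239     0.1239
  eq           1.913      1.244     0.8007
  solve Keq expr → x = 0.04131; check Q = 0.03808

Direction: forward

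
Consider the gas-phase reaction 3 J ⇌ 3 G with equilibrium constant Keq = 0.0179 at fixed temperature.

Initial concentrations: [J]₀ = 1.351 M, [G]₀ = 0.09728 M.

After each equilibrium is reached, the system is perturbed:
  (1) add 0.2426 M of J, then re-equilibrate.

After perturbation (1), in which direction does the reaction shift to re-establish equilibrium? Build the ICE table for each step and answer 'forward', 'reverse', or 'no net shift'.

Q₀ = 3.7334e-04 vs Keq = 0.0179 ⇒ Q<K, forward
Step 1:
                  J         G
  Initial     1.351   0.09728
  Change     -0.203     0.203
  Equil       1.148    0.3003
  solve Keq expr → x = 0.06767; check Q = 0.0179
Then add 0.2426 M of J.
Step 2:
                  J         G
  Initial     1.391    0.3003
  Change    -0.0503    0.0503
  Equil        1.34    0.3506
  solve Keq expr → x = 0.01677; check Q = 0.0179

Direction: forward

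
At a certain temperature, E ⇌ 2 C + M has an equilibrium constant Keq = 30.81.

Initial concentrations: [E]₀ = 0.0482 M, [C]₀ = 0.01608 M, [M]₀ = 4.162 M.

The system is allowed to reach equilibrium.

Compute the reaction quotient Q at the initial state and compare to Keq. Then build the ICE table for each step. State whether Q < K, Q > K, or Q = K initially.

Q₀ = 0.02233; Q < K (proceeds forward)

Q₀ = 0.02233 vs Keq = 30.81 ⇒ Q<K, forward
Step 1:
                   E          C          M
  I           0.0482    0.01608      4.162
  C         -0.04657    0.09314    0.04657
  E          0.00163     0.1092      4.209
  solve Keq expr → x = 0.04657; check Q = 30.81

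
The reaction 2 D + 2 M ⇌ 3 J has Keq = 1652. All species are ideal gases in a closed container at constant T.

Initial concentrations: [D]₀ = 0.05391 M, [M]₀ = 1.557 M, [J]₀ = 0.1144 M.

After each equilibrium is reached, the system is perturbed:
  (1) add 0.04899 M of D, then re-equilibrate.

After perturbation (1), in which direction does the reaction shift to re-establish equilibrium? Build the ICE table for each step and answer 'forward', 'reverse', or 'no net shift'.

Q₀ = 0.2125 vs Keq = 1652 ⇒ Q<K, forward
Step 1:
                   D          M          J
  init       0.05391      1.557     0.1144
  Δ         -0.05252   -0.05252    0.07878
  eq        0.001389      1.504     0.1932
  solve Keq expr → x = 0.02626; check Q = 1652
Then add 0.04899 M of D.
Step 2:
                   D          M          J
  init       0.05038      1.504     0.1932
  Δ         -0.04807   -0.04807    0.07211
  eq        0.002308      1.456     0.2653
  solve Keq expr → x = 0.02404; check Q = 1652

Direction: forward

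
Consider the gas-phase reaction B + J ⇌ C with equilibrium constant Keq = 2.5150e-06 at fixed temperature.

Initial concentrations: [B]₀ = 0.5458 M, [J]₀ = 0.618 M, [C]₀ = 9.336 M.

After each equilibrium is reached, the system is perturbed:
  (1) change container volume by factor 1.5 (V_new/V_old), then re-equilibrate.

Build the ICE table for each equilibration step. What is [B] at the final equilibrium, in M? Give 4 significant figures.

[B]_eq = 6.588 M

Q₀ = 27.68 vs Keq = 2.5150e-06 ⇒ Q>K, reverse
Step 1:
                  B         J         C
  Initial    0.5458     0.618     9.336
  Change      9.336     9.336    -9.336
  Equil       9.882     9.954 2.4737e-04
  solve Keq expr → x = -9.336; check Q = 2.5150e-06
Then change container volume by factor 1.5 (V_new/V_old).
Step 2:
                  B         J         C
  Initial     6.588     6.636 1.6491e-04
  Change  5.4970e-05 5.4970e-05 -5.4970e-05
  Equil       6.588     6.636 1.0994e-04
  solve Keq expr → x = -5.4970e-05; check Q = 2.5150e-06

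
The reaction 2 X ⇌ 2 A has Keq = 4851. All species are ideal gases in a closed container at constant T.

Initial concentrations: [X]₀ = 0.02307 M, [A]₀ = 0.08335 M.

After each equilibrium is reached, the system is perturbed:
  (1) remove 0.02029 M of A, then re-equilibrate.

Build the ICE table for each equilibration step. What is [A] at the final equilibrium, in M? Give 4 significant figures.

[A]_eq = 0.08491 M

Q₀ = 13.05 vs Keq = 4851 ⇒ Q<K, forward
Step 1:
                  X         A
  I         0.02307   0.08335
  C        -0.02156   0.02156
  E        0.001506    0.1049
  solve Keq expr → x = 0.01078; check Q = 4851
Then remove 0.02029 M of A.
Step 2:
                  X         A
  I        0.001506   0.08462
  C       -2.8719e-04 2.8719e-04
  E        0.001219   0.08491
  solve Keq expr → x = 1.4360e-04; check Q = 4851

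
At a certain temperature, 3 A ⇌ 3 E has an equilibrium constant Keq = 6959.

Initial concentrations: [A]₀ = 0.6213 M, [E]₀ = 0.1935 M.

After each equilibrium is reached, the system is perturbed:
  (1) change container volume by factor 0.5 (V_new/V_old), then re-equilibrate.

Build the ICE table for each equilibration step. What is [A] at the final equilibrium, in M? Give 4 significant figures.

Q₀ = 0.03021 vs Keq = 6959 ⇒ Q<K, forward
Step 1:
                   A          E
  Initial     0.6213     0.1935
  Change     -0.5807     0.5807
  Equil      0.04055     0.7742
  solve Keq expr → x = 0.1936; check Q = 6959
Then change container volume by factor 0.5 (V_new/V_old).
Step 2:
                   A          E
  Initial    0.08111      1.548
  Change           0          0
  Equil      0.08111      1.548
  solve Keq expr → x = 0; check Q = 6959

[A]_eq = 0.08111 M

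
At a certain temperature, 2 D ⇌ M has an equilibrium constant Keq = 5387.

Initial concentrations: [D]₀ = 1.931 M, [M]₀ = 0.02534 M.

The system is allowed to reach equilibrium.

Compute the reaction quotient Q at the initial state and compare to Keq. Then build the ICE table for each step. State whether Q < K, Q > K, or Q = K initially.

Q₀ = 0.006796 vs Keq = 5387 ⇒ Q<K, forward
Step 1:
                  D         M
  init        1.931   0.02534
  Δ          -1.917    0.9587
  eq        0.01352    0.9841
  solve Keq expr → x = 0.9587; check Q = 5387

Q₀ = 0.006796; Q < K (proceeds forward)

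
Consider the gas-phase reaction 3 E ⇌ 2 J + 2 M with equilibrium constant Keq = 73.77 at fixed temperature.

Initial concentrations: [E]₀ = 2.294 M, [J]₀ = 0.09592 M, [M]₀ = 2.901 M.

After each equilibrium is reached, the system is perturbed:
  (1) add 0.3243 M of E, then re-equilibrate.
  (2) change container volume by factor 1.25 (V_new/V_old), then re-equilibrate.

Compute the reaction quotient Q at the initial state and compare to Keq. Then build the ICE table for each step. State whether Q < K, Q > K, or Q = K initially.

Q₀ = 0.006414; Q < K (proceeds forward)

Q₀ = 0.006414 vs Keq = 73.77 ⇒ Q<K, forward
Step 1:
                   E          J          M
  I            2.294    0.09592      2.901
  C           -1.625      1.083      1.083
  E           0.6689      1.179      3.984
  solve Keq expr → x = 0.5417; check Q = 73.77
Then add 0.3243 M of E.
Step 2:
                   E          J          M
  I           0.9932      1.179      3.984
  C          -0.2443     0.1629     0.1629
  E           0.7489      1.342      4.147
  solve Keq expr → x = 0.08144; check Q = 73.77
Then change container volume by factor 1.25 (V_new/V_old).
Step 3:
                   E          J          M
  I           0.5991      1.074      3.318
  C         -0.03291    0.02194    0.02194
  E           0.5662      1.096       3.34
  solve Keq expr → x = 0.01097; check Q = 73.77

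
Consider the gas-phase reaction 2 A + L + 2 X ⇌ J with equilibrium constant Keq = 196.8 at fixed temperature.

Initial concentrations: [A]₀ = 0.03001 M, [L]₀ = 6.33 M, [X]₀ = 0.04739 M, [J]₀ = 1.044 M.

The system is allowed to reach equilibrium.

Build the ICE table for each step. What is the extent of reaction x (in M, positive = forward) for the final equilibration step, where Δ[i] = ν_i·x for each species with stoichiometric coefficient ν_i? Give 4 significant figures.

Q₀ = 8.1544e+04 vs Keq = 196.8 ⇒ Q>K, reverse
Step 1:
                  A         L         X         J
  I         0.03001      6.33   0.04739     1.044
  C          0.1286   0.06428    0.1286  -0.06428
  E          0.1586     6.394     0.176    0.9797
  solve Keq expr → x = -0.06428; check Q = 196.8

x = -0.06428 M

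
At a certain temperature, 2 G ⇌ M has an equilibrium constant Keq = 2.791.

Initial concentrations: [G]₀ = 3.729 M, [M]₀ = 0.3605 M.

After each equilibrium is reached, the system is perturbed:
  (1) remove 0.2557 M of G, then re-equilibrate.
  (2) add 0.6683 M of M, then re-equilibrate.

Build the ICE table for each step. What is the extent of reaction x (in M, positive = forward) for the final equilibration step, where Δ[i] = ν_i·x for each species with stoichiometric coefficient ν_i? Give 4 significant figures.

x = -0.06399 M

Q₀ = 0.02593 vs Keq = 2.791 ⇒ Q<K, forward
Step 1:
                  G         M
  Initial     3.729    0.3605
  Change     -2.921     1.461
  Equil      0.8078     1.821
  solve Keq expr → x = 1.461; check Q = 2.791
Then remove 0.2557 M of G.
Step 2:
                  G         M
  Initial    0.5521     1.821
  Change     0.2298   -0.1149
  Equil      0.7819     1.706
  solve Keq expr → x = -0.1149; check Q = 2.791
Then add 0.6683 M of M.
Step 3:
                  G         M
  Initial    0.7819     2.375
  Change      0.128  -0.06399
  Equil      0.9099     2.311
  solve Keq expr → x = -0.06399; check Q = 2.791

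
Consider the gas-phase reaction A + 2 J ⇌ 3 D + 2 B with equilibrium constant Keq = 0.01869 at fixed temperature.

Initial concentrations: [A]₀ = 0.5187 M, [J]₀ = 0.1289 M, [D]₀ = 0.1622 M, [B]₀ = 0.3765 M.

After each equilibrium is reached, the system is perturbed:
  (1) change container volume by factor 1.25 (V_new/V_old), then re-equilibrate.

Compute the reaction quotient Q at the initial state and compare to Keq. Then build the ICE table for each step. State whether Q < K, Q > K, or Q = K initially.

Q₀ = 0.07019; Q > K (proceeds reverse)

Q₀ = 0.07019 vs Keq = 0.01869 ⇒ Q>K, reverse
Step 1:
                   A          J          D          B
  I           0.5187     0.1289     0.1622     0.3765
  C          0.01267    0.02533     -0.038   -0.02533
  E           0.5314     0.1542     0.1242     0.3512
  solve Keq expr → x = -0.01267; check Q = 0.01869
Then change container volume by factor 1.25 (V_new/V_old).
Step 2:
                   A          J          D          B
  I           0.4251     0.1234    0.09936     0.2809
  C        -0.003279  -0.006557   0.009836   0.006557
  E           0.4218     0.1168     0.1092     0.2875
  solve Keq expr → x = 0.003279; check Q = 0.01869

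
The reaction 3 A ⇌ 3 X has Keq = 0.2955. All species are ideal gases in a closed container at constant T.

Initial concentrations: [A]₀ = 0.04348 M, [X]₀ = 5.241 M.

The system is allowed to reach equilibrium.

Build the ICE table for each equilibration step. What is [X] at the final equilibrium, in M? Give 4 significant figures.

[X]_eq = 2.113 M

Q₀ = 1.7514e+06 vs Keq = 0.2955 ⇒ Q>K, reverse
Step 1:
                   A          X
  I          0.04348      5.241
  C            3.128     -3.128
  E            3.172      2.113
  solve Keq expr → x = -1.043; check Q = 0.2955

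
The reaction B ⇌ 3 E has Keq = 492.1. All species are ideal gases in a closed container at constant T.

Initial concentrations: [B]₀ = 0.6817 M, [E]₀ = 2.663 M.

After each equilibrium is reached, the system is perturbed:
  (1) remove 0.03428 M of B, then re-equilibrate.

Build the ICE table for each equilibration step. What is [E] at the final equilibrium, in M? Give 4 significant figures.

[E]_eq = 4.165 M

Q₀ = 27.7 vs Keq = 492.1 ⇒ Q<K, forward
Step 1:
                   B          E
  Initial     0.6817      2.663
  Change     -0.5265       1.58
  Equil       0.1552      4.243
  solve Keq expr → x = 0.5265; check Q = 492.1
Then remove 0.03428 M of B.
Step 2:
                   B          E
  Initial     0.1209      4.243
  Change     0.02591   -0.07772
  Equil       0.1468      4.165
  solve Keq expr → x = -0.02591; check Q = 492.1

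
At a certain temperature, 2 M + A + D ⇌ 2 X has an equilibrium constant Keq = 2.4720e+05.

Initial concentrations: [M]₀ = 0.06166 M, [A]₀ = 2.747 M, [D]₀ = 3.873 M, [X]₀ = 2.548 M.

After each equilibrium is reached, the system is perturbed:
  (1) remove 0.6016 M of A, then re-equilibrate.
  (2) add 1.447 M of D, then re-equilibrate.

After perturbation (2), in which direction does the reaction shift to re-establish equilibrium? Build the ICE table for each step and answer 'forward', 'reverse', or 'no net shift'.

Direction: forward

Q₀ = 160.5 vs Keq = 2.4720e+05 ⇒ Q<K, forward
Step 1:
                  M         A         D         X
  I         0.06166     2.747     3.873     2.548
  C        -0.06004  -0.03002  -0.03002   0.06004
  E        0.001623     2.717     3.843     2.608
  solve Keq expr → x = 0.03002; check Q = 2.4720e+05
Then remove 0.6016 M of A.
Step 2:
                  M         A         D         X
  I        0.001623     2.115     3.843     2.608
  C       2.1618e-04 1.0809e-04 1.0809e-04 -2.1618e-04
  E         0.00184     2.115     3.843     2.608
  solve Keq expr → x = -1.0809e-04; check Q = 2.4720e+05
Then add 1.447 M of D.
Step 3:
                  M         A         D         X
  I         0.00184     2.115      5.29     2.608
  C       -2.7141e-04 -1.3570e-04 -1.3570e-04 2.7141e-04
  E        0.001568     2.115      5.29     2.608
  solve Keq expr → x = 1.3570e-04; check Q = 2.4720e+05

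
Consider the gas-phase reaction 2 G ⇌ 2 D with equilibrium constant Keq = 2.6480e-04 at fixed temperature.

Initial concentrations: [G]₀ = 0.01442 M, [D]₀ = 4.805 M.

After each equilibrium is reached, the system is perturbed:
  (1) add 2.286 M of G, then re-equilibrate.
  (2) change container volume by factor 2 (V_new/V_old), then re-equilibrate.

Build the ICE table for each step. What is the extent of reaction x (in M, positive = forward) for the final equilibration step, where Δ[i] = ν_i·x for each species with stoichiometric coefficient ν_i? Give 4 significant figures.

x = 0 M

Q₀ = 1.1103e+05 vs Keq = 2.6480e-04 ⇒ Q>K, reverse
Step 1:
                   G          D
  Initial    0.01442      4.805
  Change       4.728     -4.728
  Equil        4.742    0.07717
  solve Keq expr → x = -2.364; check Q = 2.6480e-04
Then add 2.286 M of G.
Step 2:
                   G          D
  Initial      7.028    0.07717
  Change     -0.0366     0.0366
  Equil        6.992     0.1138
  solve Keq expr → x = 0.0183; check Q = 2.6480e-04
Then change container volume by factor 2 (V_new/V_old).
Step 3:
                   G          D
  Initial      3.496    0.05689
  Change           0          0
  Equil        3.496    0.05689
  solve Keq expr → x = 0; check Q = 2.6480e-04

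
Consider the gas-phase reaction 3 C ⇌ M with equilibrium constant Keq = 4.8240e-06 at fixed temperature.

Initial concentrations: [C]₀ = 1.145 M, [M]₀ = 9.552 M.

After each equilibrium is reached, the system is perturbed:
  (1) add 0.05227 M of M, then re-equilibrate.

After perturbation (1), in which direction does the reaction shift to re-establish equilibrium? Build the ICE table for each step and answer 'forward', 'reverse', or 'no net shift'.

Q₀ = 6.363 vs Keq = 4.8240e-06 ⇒ Q>K, reverse
Step 1:
                  C         M
  I           1.145     9.552
  C           28.29    -9.429
  E           29.43     0.123
  solve Keq expr → x = -9.429; check Q = 4.8240e-06
Then add 0.05227 M of M.
Step 2:
                  C         M
  I           29.43    0.1753
  C          0.1511  -0.05037
  E           29.58    0.1249
  solve Keq expr → x = -0.05037; check Q = 4.8240e-06

Direction: reverse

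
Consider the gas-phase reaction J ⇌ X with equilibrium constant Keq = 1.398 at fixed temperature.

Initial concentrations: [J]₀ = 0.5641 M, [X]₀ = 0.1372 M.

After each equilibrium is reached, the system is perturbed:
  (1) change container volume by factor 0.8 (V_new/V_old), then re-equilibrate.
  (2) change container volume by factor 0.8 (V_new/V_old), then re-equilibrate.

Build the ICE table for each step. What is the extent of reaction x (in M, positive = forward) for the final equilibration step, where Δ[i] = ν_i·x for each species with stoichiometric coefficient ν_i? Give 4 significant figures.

Q₀ = 0.2432 vs Keq = 1.398 ⇒ Q<K, forward
Step 1:
                  J         X
  I          0.5641    0.1372
  C         -0.2716    0.2716
  E          0.2925    0.4088
  solve Keq expr → x = 0.2716; check Q = 1.398
Then change container volume by factor 0.8 (V_new/V_old).
Step 2:
                  J         X
  I          0.3656    0.5111
  C               0         0
  E          0.3656    0.5111
  solve Keq expr → x = 0; check Q = 1.398
Then change container volume by factor 0.8 (V_new/V_old).
Step 3:
                  J         X
  I           0.457    0.6388
  C               0         0
  E           0.457    0.6388
  solve Keq expr → x = 0; check Q = 1.398

x = 0 M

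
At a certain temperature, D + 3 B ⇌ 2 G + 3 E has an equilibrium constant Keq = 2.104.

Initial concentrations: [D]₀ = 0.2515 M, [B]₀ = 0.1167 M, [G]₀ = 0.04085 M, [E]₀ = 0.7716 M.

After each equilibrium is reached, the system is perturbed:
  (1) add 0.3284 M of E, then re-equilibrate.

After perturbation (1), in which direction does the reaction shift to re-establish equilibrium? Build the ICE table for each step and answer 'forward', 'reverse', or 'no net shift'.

Q₀ = 1.918 vs Keq = 2.104 ⇒ Q<K, forward
Step 1:
                   D          B          G          E
  init        0.2515     0.1167    0.04085     0.7716
  Δ       -4.8758e-04  -0.001463 9.7517e-04   0.001463
  eq           0.251     0.1152    0.04183     0.7731
  solve Keq expr → x = 4.8758e-04; check Q = 2.104
Then add 0.3284 M of E.
Step 2:
                   D          B          G          E
  init         0.251     0.1152    0.04183      1.101
  Δ         0.005421    0.01626   -0.01084   -0.01626
  eq          0.2564     0.1315    0.03098      1.085
  solve Keq expr → x = -0.005421; check Q = 2.104

Direction: reverse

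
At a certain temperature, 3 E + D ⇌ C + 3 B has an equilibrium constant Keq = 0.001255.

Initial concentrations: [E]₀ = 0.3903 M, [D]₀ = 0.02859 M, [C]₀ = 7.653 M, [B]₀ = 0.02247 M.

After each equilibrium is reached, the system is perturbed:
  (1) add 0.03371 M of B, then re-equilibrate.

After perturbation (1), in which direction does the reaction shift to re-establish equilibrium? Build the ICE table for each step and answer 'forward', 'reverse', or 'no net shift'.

Q₀ = 0.05108 vs Keq = 0.001255 ⇒ Q>K, reverse
Step 1:
                   E          D          C          B
  Initial     0.3903    0.02859      7.653    0.02247
  Change      0.0153   0.005099  -0.005099    -0.0153
  Equil       0.4056    0.03369      7.648   0.007172
  solve Keq expr → x = -0.005099; check Q = 0.001255
Then add 0.03371 M of B.
Step 2:
                   E          D          C          B
  Initial     0.4056    0.03369      7.648    0.04088
  Change     0.03238    0.01079   -0.01079   -0.03238
  Equil        0.438    0.04448      7.637     0.0085
  solve Keq expr → x = -0.01079; check Q = 0.001255

Direction: reverse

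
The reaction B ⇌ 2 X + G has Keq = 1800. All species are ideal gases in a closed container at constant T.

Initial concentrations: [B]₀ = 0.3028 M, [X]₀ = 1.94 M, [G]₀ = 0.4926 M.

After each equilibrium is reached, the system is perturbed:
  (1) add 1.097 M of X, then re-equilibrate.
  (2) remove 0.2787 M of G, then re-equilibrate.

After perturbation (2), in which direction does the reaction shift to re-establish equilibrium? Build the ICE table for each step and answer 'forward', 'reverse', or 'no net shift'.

Q₀ = 6.123 vs Keq = 1800 ⇒ Q<K, forward
Step 1:
                    B           X           G
  I            0.3028        1.94      0.4926
  C              -0.3      0.5999         0.3
  E          0.002841        2.54      0.7926
  solve Keq expr → x = 0.3; check Q = 1800
Then add 1.097 M of X.
Step 2:
                    B           X           G
  I          0.002841       3.637      0.7926
  C          0.002943   -0.005886   -0.002943
  E          0.005784       3.631      0.7896
  solve Keq expr → x = -0.002943; check Q = 1800
Then remove 0.2787 M of G.
Step 3:
                    B           X           G
  I          0.005784       3.631      0.5109
  C         -0.002018    0.004036    0.002018
  E          0.003765       3.635      0.5129
  solve Keq expr → x = 0.002018; check Q = 1800

Direction: forward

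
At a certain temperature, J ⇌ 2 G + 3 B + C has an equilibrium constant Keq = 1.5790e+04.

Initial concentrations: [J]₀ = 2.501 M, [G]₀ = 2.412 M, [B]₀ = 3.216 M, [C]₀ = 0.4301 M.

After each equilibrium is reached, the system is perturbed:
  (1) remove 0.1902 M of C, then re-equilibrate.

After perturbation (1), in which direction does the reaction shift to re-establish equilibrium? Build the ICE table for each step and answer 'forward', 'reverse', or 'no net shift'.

Q₀ = 33.28 vs Keq = 1.5790e+04 ⇒ Q<K, forward
Step 1:
                  J         G         B         C
  I           2.501     2.412     3.216    0.4301
  C          -1.355     2.711     4.066     1.355
  E           1.146     5.123     7.282     1.785
  solve Keq expr → x = 1.355; check Q = 1.5790e+04
Then remove 0.1902 M of C.
Step 2:
                  J         G         B         C
  I           1.146     5.123     7.282     1.595
  C        -0.03209   0.06419   0.09628   0.03209
  E           1.114     5.187     7.378     1.627
  solve Keq expr → x = 0.03209; check Q = 1.5790e+04

Direction: forward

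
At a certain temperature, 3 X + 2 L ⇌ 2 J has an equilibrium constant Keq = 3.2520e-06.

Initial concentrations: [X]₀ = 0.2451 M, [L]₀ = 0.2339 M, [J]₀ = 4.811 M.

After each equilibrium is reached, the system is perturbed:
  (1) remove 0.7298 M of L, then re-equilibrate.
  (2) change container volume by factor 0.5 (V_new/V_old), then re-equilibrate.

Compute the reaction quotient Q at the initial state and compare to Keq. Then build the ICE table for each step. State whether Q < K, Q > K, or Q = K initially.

Q₀ = 2.8733e+04; Q > K (proceeds reverse)

Q₀ = 2.8733e+04 vs Keq = 3.2520e-06 ⇒ Q>K, reverse
Step 1:
                  X         L         J
  I          0.2451    0.2339     4.811
  C           6.961     4.641    -4.641
  E           7.206     4.875    0.1701
  solve Keq expr → x = -2.32; check Q = 3.2520e-06
Then remove 0.7298 M of L.
Step 2:
                  X         L         J
  I           7.206     4.145    0.1701
  C         0.03535   0.02357  -0.02357
  E           7.242     4.169    0.1465
  solve Keq expr → x = -0.01178; check Q = 3.2520e-06
Then change container volume by factor 0.5 (V_new/V_old).
Step 3:
                  X         L         J
  I           14.48     8.337     0.293
  C         -0.6587   -0.4391    0.4391
  E           13.82     7.898    0.7321
  solve Keq expr → x = 0.2196; check Q = 3.2520e-06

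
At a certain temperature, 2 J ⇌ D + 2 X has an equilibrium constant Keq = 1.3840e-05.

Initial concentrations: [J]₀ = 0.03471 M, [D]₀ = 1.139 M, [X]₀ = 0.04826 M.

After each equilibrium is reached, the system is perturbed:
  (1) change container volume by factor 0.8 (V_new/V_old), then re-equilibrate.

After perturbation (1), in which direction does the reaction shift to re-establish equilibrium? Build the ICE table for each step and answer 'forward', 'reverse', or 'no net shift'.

Direction: reverse

Q₀ = 2.202 vs Keq = 1.3840e-05 ⇒ Q>K, reverse
Step 1:
                    J           D           X
  I           0.03471       1.139     0.04826
  C           0.04797    -0.02398    -0.04797
  E           0.08268       1.115  2.9129e-04
  solve Keq expr → x = -0.02398; check Q = 1.3840e-05
Then change container volume by factor 0.8 (V_new/V_old).
Step 2:
                    J           D           X
  I            0.1033       1.394  3.6411e-04
  C        3.8317e-05 -1.9159e-05 -3.8317e-05
  E            0.1034       1.394  3.2579e-04
  solve Keq expr → x = -1.9159e-05; check Q = 1.3840e-05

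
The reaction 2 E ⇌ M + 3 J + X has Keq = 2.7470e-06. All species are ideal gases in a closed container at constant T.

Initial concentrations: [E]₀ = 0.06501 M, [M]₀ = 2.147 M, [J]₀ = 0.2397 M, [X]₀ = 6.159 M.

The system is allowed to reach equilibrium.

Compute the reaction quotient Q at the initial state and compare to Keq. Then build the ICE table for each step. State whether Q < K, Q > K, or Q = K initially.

Q₀ = 43.09 vs Keq = 2.7470e-06 ⇒ Q>K, reverse
Step 1:
                  E         M         J         X
  Initial   0.06501     2.147    0.2397     6.159
  Change     0.1583  -0.07916   -0.2375  -0.07916
  Equil      0.2233     2.068  0.002217      6.08
  solve Keq expr → x = -0.07916; check Q = 2.7470e-06

Q₀ = 43.09; Q > K (proceeds reverse)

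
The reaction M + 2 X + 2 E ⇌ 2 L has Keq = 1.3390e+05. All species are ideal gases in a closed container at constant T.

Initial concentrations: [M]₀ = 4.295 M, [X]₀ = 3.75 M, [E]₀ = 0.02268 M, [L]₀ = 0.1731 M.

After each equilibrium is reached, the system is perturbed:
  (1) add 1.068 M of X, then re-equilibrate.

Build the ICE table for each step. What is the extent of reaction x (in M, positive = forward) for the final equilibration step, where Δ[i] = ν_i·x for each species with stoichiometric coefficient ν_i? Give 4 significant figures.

x = 7.7179e-06 M

Q₀ = 0.9645 vs Keq = 1.3390e+05 ⇒ Q<K, forward
Step 1:
                    M           X           E           L
  init          4.295        3.75     0.02268      0.1731
  Δ          -0.01131    -0.02261    -0.02261     0.02261
  eq            4.284       3.727  6.9328e-05      0.1957
  solve Keq expr → x = 0.01131; check Q = 1.3390e+05
Then add 1.068 M of X.
Step 2:
                    M           X           E           L
  init          4.284       4.795  6.9328e-05      0.1957
  Δ       -7.7179e-06 -1.5436e-05 -1.5436e-05  1.5436e-05
  eq            4.284       4.795  5.3892e-05      0.1957
  solve Keq expr → x = 7.7179e-06; check Q = 1.3390e+05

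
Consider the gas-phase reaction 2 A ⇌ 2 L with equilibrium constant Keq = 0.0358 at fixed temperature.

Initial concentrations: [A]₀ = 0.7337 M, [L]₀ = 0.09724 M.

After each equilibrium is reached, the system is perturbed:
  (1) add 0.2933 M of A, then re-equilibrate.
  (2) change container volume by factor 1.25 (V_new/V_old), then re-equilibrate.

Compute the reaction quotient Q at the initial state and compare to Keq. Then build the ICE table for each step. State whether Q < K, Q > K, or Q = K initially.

Q₀ = 0.01757; Q < K (proceeds forward)

Q₀ = 0.01757 vs Keq = 0.0358 ⇒ Q<K, forward
Step 1:
                  A         L
  I          0.7337   0.09724
  C        -0.03497   0.03497
  E          0.6987    0.1322
  solve Keq expr → x = 0.01748; check Q = 0.0358
Then add 0.2933 M of A.
Step 2:
                  A         L
  I           0.992    0.1322
  C        -0.04667   0.04667
  E          0.9454    0.1789
  solve Keq expr → x = 0.02333; check Q = 0.0358
Then change container volume by factor 1.25 (V_new/V_old).
Step 3:
                  A         L
  I          0.7563    0.1431
  C               0         0
  E          0.7563    0.1431
  solve Keq expr → x = 0; check Q = 0.0358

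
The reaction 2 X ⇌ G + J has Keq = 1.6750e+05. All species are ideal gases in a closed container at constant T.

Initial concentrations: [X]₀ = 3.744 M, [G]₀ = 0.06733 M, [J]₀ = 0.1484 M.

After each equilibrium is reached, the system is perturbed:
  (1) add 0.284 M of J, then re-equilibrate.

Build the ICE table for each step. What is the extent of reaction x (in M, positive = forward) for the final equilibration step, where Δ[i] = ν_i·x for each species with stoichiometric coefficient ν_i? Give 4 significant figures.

x = -1.6417e-04 M

Q₀ = 7.1281e-04 vs Keq = 1.6750e+05 ⇒ Q<K, forward
Step 1:
                   X          G          J
  init         3.744    0.06733     0.1484
  Δ           -3.739       1.87       1.87
  eq        0.004831      1.937      2.018
  solve Keq expr → x = 1.87; check Q = 1.6750e+05
Then add 0.284 M of J.
Step 2:
                   X          G          J
  init      0.004831      1.937      2.302
  Δ       3.2833e-04 -1.6417e-04 -1.6417e-04
  eq        0.005159      1.937      2.302
  solve Keq expr → x = -1.6417e-04; check Q = 1.6750e+05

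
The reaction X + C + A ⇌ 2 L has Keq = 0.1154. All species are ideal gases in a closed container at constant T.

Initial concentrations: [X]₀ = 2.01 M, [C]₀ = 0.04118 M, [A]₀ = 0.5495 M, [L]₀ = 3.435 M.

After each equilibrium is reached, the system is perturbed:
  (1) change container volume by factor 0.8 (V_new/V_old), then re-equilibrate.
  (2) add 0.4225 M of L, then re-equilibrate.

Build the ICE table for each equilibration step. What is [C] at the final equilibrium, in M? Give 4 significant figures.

Q₀ = 259.4 vs Keq = 0.1154 ⇒ Q>K, reverse
Step 1:
                  X         C         A         L
  I            2.01   0.04118    0.5495     3.435
  C            1.25      1.25      1.25      -2.5
  E            3.26     1.291       1.8     0.935
  solve Keq expr → x = -1.25; check Q = 0.1154
Then change container volume by factor 0.8 (V_new/V_old).
Step 2:
                  X         C         A         L
  I           4.075     1.614     2.249     1.169
  C        -0.04837  -0.04837  -0.04837   0.09673
  E           4.027     1.566     2.201     1.265
  solve Keq expr → x = 0.04837; check Q = 0.1154
Then add 0.4225 M of L.
Step 3:
                  X         C         A         L
  I           4.027     1.566     2.201     1.688
  C          0.1478    0.1478    0.1478   -0.2955
  E           4.174     1.713     2.349     1.392
  solve Keq expr → x = -0.1478; check Q = 0.1154

[C]_eq = 1.713 M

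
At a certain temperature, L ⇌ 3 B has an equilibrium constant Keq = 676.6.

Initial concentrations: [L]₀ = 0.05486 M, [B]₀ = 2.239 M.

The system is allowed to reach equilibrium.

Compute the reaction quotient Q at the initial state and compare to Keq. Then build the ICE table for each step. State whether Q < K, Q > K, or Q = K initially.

Q₀ = 204.6; Q < K (proceeds forward)

Q₀ = 204.6 vs Keq = 676.6 ⇒ Q<K, forward
Step 1:
                  L         B
  Initial   0.05486     2.239
  Change   -0.03577    0.1073
  Equil     0.01909     2.346
  solve Keq expr → x = 0.03577; check Q = 676.6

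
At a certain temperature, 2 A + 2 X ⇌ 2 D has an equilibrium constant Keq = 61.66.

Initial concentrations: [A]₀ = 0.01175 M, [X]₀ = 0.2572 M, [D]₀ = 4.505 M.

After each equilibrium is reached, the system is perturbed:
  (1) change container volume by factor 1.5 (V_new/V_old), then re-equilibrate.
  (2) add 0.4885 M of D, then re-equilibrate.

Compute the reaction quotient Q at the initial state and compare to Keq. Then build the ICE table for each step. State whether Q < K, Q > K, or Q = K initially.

Q₀ = 2.2221e+06 vs Keq = 61.66 ⇒ Q>K, reverse
Step 1:
                    A           X           D
  init        0.01175      0.2572       4.505
  Δ            0.5828      0.5828     -0.5828
  eq           0.5946        0.84       3.922
  solve Keq expr → x = -0.2914; check Q = 61.66
Then change container volume by factor 1.5 (V_new/V_old).
Step 2:
                    A           X           D
  init         0.3964        0.56       2.615
  Δ           0.09422     0.09422    -0.09422
  eq           0.4906      0.6543       2.521
  solve Keq expr → x = -0.04711; check Q = 61.66
Then add 0.4885 M of D.
Step 3:
                    A           X           D
  init         0.4906      0.6543       3.009
  Δ           0.04715     0.04715    -0.04715
  eq           0.5378      0.7014       2.962
  solve Keq expr → x = -0.02358; check Q = 61.66

Q₀ = 2.2221e+06; Q > K (proceeds reverse)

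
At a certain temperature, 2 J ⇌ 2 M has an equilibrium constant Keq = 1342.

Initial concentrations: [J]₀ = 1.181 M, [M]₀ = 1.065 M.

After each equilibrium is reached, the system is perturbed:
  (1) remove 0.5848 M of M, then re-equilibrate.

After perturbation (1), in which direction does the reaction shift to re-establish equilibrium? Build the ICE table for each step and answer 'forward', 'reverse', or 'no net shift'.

Q₀ = 0.8132 vs Keq = 1342 ⇒ Q<K, forward
Step 1:
                  J         M
  init        1.181     1.065
  Δ          -1.121     1.121
  eq        0.05968     2.186
  solve Keq expr → x = 0.5607; check Q = 1342
Then remove 0.5848 M of M.
Step 2:
                  J         M
  init      0.05968     1.602
  Δ        -0.01554   0.01554
  eq        0.04414     1.617
  solve Keq expr → x = 0.00777; check Q = 1342

Direction: forward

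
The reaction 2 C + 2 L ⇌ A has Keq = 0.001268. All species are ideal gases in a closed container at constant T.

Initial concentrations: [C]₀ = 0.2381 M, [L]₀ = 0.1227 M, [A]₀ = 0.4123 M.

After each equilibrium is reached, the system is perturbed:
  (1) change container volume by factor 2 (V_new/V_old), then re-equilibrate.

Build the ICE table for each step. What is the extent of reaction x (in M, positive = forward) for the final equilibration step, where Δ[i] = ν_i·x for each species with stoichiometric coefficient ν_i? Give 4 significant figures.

Q₀ = 483.1 vs Keq = 0.001268 ⇒ Q>K, reverse
Step 1:
                    C           L           A
  I            0.2381      0.1227      0.4123
  C            0.8221      0.8221      -0.411
  E              1.06      0.9448    0.001272
  solve Keq expr → x = -0.411; check Q = 0.001268
Then change container volume by factor 2 (V_new/V_old).
Step 2:
                    C           L           A
  I            0.5301      0.4724  6.3602e-04
  C          0.001112    0.001112 -5.5580e-04
  E            0.5312      0.4735  8.0212e-05
  solve Keq expr → x = -5.5580e-04; check Q = 0.001268

x = -5.5580e-04 M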